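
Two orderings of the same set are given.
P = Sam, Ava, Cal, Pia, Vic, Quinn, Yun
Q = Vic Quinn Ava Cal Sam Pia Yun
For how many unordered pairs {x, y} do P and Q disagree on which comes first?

Assign each item its position (1..7) in the first ordering, then rewrite the second ordering as that position sequence:
positions: Sam→1, Ava→2, Cal→3, Pia→4, Vic→5, Quinn→6, Yun→7
second ordering as positions: [5, 6, 2, 3, 1, 4, 7]
Discordant pairs = inversions in this position sequence.
5: 2, 3, 1, 4 → 4
6: 2, 3, 1, 4 → 4
2: 1 → 1
3: 1 → 1
1: 0
4: 0
7: 0
Total: 4 + 4 + 1 + 1 + 0 + 0 + 0 = 10

10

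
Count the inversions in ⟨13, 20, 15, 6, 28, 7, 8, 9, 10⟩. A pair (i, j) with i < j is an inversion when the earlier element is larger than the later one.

Out-of-order pairs: 20

Element-by-element contributions:
13 → 6, 7, 8, 9, 10 → 5
20 → 15, 6, 7, 8, 9, 10 → 6
15 → 6, 7, 8, 9, 10 → 5
6 → none → 0
28 → 7, 8, 9, 10 → 4
7 → none → 0
8 → none → 0
9 → none → 0
10 → none → 0
Sum: 5 + 6 + 5 + 0 + 4 + 0 + 0 + 0 + 0 = 20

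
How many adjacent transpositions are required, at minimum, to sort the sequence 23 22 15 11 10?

Minimum adjacent swaps = number of inversions (each swap of adjacent out-of-order elements removes one inversion and no swap can remove more).
Count inversions — for each element, later elements that are smaller:
23: 22, 15, 11, 10 → 4
22: 15, 11, 10 → 3
15: 11, 10 → 2
11: 10 → 1
10: none → 0
Total inversions: 4 + 3 + 2 + 1 + 0 = 10

10 swaps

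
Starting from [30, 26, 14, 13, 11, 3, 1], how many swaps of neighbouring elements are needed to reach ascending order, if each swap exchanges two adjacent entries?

The minimum number of adjacent swaps to sort an array equals its inversion count, since every such swap removes exactly one inversion.
Count inversions — for each element, later elements that are smaller:
30: 26, 14, 13, 11, 3, 1 → 6
26: 14, 13, 11, 3, 1 → 5
14: 13, 11, 3, 1 → 4
13: 11, 3, 1 → 3
11: 3, 1 → 2
3: 1 → 1
1: none → 0
Total inversions: 6 + 5 + 4 + 3 + 2 + 1 + 0 = 21

21 swaps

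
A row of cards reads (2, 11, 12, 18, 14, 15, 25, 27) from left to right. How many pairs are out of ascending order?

Sweep left to right; for each value list the smaller values that follow it:
2 → none → 0
11 → none → 0
12 → none → 0
18 → 14, 15 → 2
14 → none → 0
15 → none → 0
25 → none → 0
27 → none → 0
Sum: 0 + 0 + 0 + 2 + 0 + 0 + 0 + 0 = 2

2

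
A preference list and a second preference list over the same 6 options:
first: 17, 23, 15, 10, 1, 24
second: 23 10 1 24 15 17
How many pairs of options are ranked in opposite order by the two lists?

8 pairs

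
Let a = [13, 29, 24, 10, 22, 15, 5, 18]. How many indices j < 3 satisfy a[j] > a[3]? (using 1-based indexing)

The element at index 3 is 24.
Elements before it: 13, 29
Those larger than 24: 29

1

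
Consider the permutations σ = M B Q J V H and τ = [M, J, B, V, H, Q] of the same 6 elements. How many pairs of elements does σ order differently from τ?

Assign each item its position (1..6) in the first ordering, then rewrite the second ordering as that position sequence:
positions: M→1, B→2, Q→3, J→4, V→5, H→6
second ordering as positions: [1, 4, 2, 5, 6, 3]
Discordant pairs = inversions in this position sequence.
1: 0
4: 2, 3 → 2
2: 0
5: 3 → 1
6: 3 → 1
3: 0
Total: 0 + 2 + 0 + 1 + 1 + 0 = 4

4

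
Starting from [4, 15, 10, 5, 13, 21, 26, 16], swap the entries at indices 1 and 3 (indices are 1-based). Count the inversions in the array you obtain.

Positions 1 and 3 hold 4 and 10; after swapping, the array is [10, 15, 4, 5, 13, 21, 26, 16].
For each element, count later entries that are smaller:
10: 2
15: 3
4: 0
5: 0
13: 0
21: 1
26: 1
16: 0
Sum: 2 + 3 + 0 + 0 + 0 + 1 + 1 + 0 = 7

7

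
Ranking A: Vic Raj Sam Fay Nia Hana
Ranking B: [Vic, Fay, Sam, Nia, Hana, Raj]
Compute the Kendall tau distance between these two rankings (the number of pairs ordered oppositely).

Assign each item its position (1..6) in the first ordering, then rewrite the second ordering as that position sequence:
positions: Vic→1, Raj→2, Sam→3, Fay→4, Nia→5, Hana→6
second ordering as positions: [1, 4, 3, 5, 6, 2]
Discordant pairs = inversions in this position sequence.
1: 0
4: 3, 2 → 2
3: 2 → 1
5: 2 → 1
6: 2 → 1
2: 0
Total: 0 + 2 + 1 + 1 + 1 + 0 = 5

5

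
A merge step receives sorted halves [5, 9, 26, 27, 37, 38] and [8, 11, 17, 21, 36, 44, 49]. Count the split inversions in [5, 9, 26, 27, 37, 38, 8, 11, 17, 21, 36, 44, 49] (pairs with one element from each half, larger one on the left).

There are 19 split inversions.

Take each right-half value and tally the left-half values above it:
r = 8: 9, 26, 27, 37, 38 → 5
r = 11: 26, 27, 37, 38 → 4
r = 17: 26, 27, 37, 38 → 4
r = 21: 26, 27, 37, 38 → 4
r = 36: 37, 38 → 2
r = 44: none → 0
r = 49: none → 0
Cross-inversions: 5 + 4 + 4 + 4 + 2 + 0 + 0 = 19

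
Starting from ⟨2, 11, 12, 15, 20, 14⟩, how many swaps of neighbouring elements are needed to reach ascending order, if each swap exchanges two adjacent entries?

Minimum adjacent swaps = number of inversions (each swap of adjacent out-of-order elements removes one inversion and no swap can remove more).
Count inversions — for each element, later elements that are smaller:
2: none → 0
11: none → 0
12: none → 0
15: 14 → 1
20: 14 → 1
14: none → 0
Total inversions: 0 + 0 + 0 + 1 + 1 + 0 = 2

2 adjacent swaps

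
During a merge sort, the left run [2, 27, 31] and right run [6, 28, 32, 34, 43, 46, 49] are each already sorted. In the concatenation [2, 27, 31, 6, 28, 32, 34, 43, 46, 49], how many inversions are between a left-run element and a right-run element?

Count, for every r in R, how many entries of L exceed r:
r = 6: 27, 31 → 2
r = 28: 31 → 1
r = 32: none → 0
r = 34: none → 0
r = 43: none → 0
r = 46: none → 0
r = 49: none → 0
Cross-inversions: 2 + 1 + 0 + 0 + 0 + 0 + 0 = 3

3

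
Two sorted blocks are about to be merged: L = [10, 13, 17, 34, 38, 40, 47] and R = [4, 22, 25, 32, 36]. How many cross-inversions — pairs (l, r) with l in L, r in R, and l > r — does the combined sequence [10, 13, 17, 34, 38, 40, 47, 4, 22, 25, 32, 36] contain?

22 split inversions

Count, for every r in R, how many entries of L exceed r:
r = 4: 10, 13, 17, 34, 38, 40, 47 → 7
r = 22: 34, 38, 40, 47 → 4
r = 25: 34, 38, 40, 47 → 4
r = 32: 34, 38, 40, 47 → 4
r = 36: 38, 40, 47 → 3
Cross-inversions: 7 + 4 + 4 + 4 + 3 = 22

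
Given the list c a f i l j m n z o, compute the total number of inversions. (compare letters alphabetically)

Element-by-element contributions:
c → a → 1
a → none → 0
f → none → 0
i → none → 0
l → j → 1
j → none → 0
m → none → 0
n → none → 0
z → o → 1
o → none → 0
Sum: 1 + 0 + 0 + 0 + 1 + 0 + 0 + 0 + 1 + 0 = 3

Inversions: 3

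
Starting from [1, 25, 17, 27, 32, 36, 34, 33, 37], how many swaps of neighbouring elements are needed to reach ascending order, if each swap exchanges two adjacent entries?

4

Each adjacent swap fixes exactly one inversion, so the minimum swap count equals the number of inversions.
Count inversions — for each element, later elements that are smaller:
1: none → 0
25: 17 → 1
17: none → 0
27: none → 0
32: none → 0
36: 34, 33 → 2
34: 33 → 1
33: none → 0
37: none → 0
Total inversions: 0 + 1 + 0 + 0 + 0 + 2 + 1 + 0 + 0 = 4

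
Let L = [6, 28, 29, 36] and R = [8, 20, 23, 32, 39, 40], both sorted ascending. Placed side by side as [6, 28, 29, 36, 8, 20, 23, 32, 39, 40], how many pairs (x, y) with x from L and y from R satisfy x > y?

Count, for every r in R, how many entries of L exceed r:
r = 8: 28, 29, 36 → 3
r = 20: 28, 29, 36 → 3
r = 23: 28, 29, 36 → 3
r = 32: 36 → 1
r = 39: none → 0
r = 40: none → 0
Cross-inversions: 3 + 3 + 3 + 1 + 0 + 0 = 10

10 split inversions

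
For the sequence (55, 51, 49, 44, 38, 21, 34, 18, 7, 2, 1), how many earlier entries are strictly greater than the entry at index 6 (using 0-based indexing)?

5

The element at index 6 is 34.
Elements before it: 55, 51, 49, 44, 38, 21
Those larger than 34: 55, 51, 49, 44, 38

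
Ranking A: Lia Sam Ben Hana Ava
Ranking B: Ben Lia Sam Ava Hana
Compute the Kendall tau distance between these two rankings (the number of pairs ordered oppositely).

Assign each item its position (1..5) in the first ordering, then rewrite the second ordering as that position sequence:
positions: Lia→1, Sam→2, Ben→3, Hana→4, Ava→5
second ordering as positions: [3, 1, 2, 5, 4]
Discordant pairs = inversions in this position sequence.
3: 1, 2 → 2
1: 0
2: 0
5: 4 → 1
4: 0
Total: 2 + 0 + 0 + 1 + 0 = 3

Discordant pairs: 3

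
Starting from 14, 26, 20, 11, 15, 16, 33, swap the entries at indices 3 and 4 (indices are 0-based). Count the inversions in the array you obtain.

Positions 3 and 4 hold 11 and 15; after swapping, the array is [14, 26, 20, 15, 11, 16, 33].
Count, for each position, how many later elements it exceeds:
14 → 11 → 1
26 → 20, 15, 11, 16 → 4
20 → 15, 11, 16 → 3
15 → 11 → 1
11 → none → 0
16 → none → 0
33 → none → 0
Sum: 1 + 4 + 3 + 1 + 0 + 0 + 0 = 9

9 inversions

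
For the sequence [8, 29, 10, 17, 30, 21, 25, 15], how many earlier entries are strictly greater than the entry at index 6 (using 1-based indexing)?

2 such elements

The element at index 6 is 21.
Elements before it: 8, 29, 10, 17, 30
Those larger than 21: 29, 30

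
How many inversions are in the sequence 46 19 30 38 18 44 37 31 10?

23 inversions

Sweep left to right; for each value list the smaller values that follow it:
46 → 19, 30, 38, 18, 44, 37, 31, 10 → 8
19 → 18, 10 → 2
30 → 18, 10 → 2
38 → 18, 37, 31, 10 → 4
18 → 10 → 1
44 → 37, 31, 10 → 3
37 → 31, 10 → 2
31 → 10 → 1
10 → none → 0
Sum: 8 + 2 + 2 + 4 + 1 + 3 + 2 + 1 + 0 = 23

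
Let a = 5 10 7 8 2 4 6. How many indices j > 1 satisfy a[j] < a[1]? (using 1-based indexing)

2

The element at index 1 is 5.
Elements after it: 10, 7, 8, 2, 4, 6
Those smaller than 5: 2, 4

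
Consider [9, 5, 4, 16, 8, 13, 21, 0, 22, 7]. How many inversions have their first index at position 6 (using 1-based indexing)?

2

The element at index 6 is 13.
Elements after it: 21, 0, 22, 7
Those smaller than 13: 0, 7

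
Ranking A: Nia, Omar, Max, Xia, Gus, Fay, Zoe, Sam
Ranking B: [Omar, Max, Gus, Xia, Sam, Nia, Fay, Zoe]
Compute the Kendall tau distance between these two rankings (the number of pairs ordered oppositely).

8

Assign each item its position (1..8) in the first ordering, then rewrite the second ordering as that position sequence:
positions: Nia→1, Omar→2, Max→3, Xia→4, Gus→5, Fay→6, Zoe→7, Sam→8
second ordering as positions: [2, 3, 5, 4, 8, 1, 6, 7]
Discordant pairs = inversions in this position sequence.
2: 1 → 1
3: 1 → 1
5: 4, 1 → 2
4: 1 → 1
8: 1, 6, 7 → 3
1: 0
6: 0
7: 0
Total: 1 + 1 + 2 + 1 + 3 + 0 + 0 + 0 = 8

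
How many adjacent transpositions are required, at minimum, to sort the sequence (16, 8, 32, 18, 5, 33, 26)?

8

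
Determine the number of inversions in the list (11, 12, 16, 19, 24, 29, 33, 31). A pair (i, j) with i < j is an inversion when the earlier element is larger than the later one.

There is 1 inversion.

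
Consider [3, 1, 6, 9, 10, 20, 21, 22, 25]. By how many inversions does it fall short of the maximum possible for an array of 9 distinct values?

35 inversions short

Maximum inversions for 9 distinct elements is C(9, 2) = 9·8/2 = 36.
Current inversions — for each element, count later smaller elements:
3: 1
1: 0
6: 0
9: 0
10: 0
20: 0
21: 0
22: 0
25: 0
Current total: 1 + 0 + 0 + 0 + 0 + 0 + 0 + 0 + 0 = 1
Shortfall: 36 − 1 = 35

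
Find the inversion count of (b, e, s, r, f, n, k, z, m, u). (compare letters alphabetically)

13

For each element, count later entries that are smaller:
b → none → 0
e → none → 0
s → r, f, n, k, m → 5
r → f, n, k, m → 4
f → none → 0
n → k, m → 2
k → none → 0
z → m, u → 2
m → none → 0
u → none → 0
Sum: 0 + 0 + 5 + 4 + 0 + 2 + 0 + 2 + 0 + 0 = 13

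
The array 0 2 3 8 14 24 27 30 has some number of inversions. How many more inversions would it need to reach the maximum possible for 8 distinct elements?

28 inversions short

Maximum inversions for 8 distinct elements is C(8, 2) = 8·7/2 = 28.
Current inversions — for each element, count later smaller elements:
0: 0
2: 0
3: 0
8: 0
14: 0
24: 0
27: 0
30: 0
Current total: 0 + 0 + 0 + 0 + 0 + 0 + 0 + 0 = 0
Shortfall: 28 − 0 = 28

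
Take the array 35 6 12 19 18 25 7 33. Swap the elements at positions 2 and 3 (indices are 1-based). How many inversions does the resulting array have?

13 inversions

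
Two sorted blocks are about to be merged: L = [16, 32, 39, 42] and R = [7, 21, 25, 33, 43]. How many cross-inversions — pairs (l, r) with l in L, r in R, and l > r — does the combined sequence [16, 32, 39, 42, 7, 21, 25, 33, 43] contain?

There are 12 split inversions.

For each element r of the right run, count left-run elements greater than r:
r = 7: 16, 32, 39, 42 → 4
r = 21: 32, 39, 42 → 3
r = 25: 32, 39, 42 → 3
r = 33: 39, 42 → 2
r = 43: none → 0
Cross-inversions: 4 + 3 + 3 + 2 + 0 = 12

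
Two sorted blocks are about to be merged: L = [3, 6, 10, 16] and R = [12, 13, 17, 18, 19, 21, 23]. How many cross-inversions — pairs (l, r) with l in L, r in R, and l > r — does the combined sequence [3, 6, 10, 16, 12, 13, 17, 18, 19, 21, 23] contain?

Count, for every r in R, how many entries of L exceed r:
r = 12: 16 → 1
r = 13: 16 → 1
r = 17: none → 0
r = 18: none → 0
r = 19: none → 0
r = 21: none → 0
r = 23: none → 0
Cross-inversions: 1 + 1 + 0 + 0 + 0 + 0 + 0 = 2

2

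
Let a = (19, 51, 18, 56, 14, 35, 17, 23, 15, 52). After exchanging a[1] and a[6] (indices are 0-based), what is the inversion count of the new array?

19

Positions 1 and 6 hold 51 and 17; after swapping, the array is [19, 17, 18, 56, 14, 35, 51, 23, 15, 52].
For each element, count later entries that are smaller:
19 → 17, 18, 14, 15 → 4
17 → 14, 15 → 2
18 → 14, 15 → 2
56 → 14, 35, 51, 23, 15, 52 → 6
14 → none → 0
35 → 23, 15 → 2
51 → 23, 15 → 2
23 → 15 → 1
15 → none → 0
52 → none → 0
Sum: 4 + 2 + 2 + 6 + 0 + 2 + 2 + 1 + 0 + 0 = 19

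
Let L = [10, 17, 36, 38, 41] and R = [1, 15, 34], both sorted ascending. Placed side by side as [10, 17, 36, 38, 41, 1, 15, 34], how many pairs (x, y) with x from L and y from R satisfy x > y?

12 split inversions

Count, for every r in R, how many entries of L exceed r:
r = 1: 10, 17, 36, 38, 41 → 5
r = 15: 17, 36, 38, 41 → 4
r = 34: 36, 38, 41 → 3
Cross-inversions: 5 + 4 + 3 = 12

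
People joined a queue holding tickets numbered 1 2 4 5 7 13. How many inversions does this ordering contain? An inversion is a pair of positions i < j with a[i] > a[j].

0

For each element, count later entries that are smaller:
1: 0
2: 0
4: 0
5: 0
7: 0
13: 0
Sum: 0 + 0 + 0 + 0 + 0 + 0 = 0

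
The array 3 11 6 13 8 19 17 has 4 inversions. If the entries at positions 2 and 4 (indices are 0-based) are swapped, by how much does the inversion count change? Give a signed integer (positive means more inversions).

+1

Positions 2 and 4 hold 6 and 8; after swapping, the array is [3, 11, 8, 13, 6, 19, 17].
For each element, count later entries that are smaller:
3 → none → 0
11 → 8, 6 → 2
8 → 6 → 1
13 → 6 → 1
6 → none → 0
19 → 17 → 1
17 → none → 0
Sum: 0 + 2 + 1 + 1 + 0 + 1 + 0 = 5
Change: 5 − 4 = +1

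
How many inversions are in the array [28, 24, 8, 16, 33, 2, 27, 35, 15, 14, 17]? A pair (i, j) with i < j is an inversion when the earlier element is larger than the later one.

There are 30 inversions.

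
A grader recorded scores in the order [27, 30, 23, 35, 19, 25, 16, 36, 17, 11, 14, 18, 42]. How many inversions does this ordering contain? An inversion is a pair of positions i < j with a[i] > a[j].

47

Element-by-element contributions:
27: 8
30: 8
23: 6
35: 7
19: 5
25: 5
16: 2
36: 4
17: 2
11: 0
14: 0
18: 0
42: 0
Sum: 8 + 8 + 6 + 7 + 5 + 5 + 2 + 4 + 2 + 0 + 0 + 0 + 0 = 47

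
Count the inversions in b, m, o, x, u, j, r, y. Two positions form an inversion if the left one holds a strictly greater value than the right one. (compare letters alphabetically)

7 inversions

Sweep left to right; for each value list the smaller values that follow it:
b: 0
m: 1
o: 1
x: 3
u: 2
j: 0
r: 0
y: 0
Sum: 0 + 1 + 1 + 3 + 2 + 0 + 0 + 0 = 7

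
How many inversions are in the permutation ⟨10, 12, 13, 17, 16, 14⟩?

There are 3 inversions.

Count, for each position, how many later elements it exceeds:
10: 0
12: 0
13: 0
17: 2
16: 1
14: 0
Sum: 0 + 0 + 0 + 2 + 1 + 0 = 3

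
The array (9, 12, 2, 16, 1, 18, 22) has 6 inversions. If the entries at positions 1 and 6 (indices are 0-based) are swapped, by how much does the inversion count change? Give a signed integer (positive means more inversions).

+5

Positions 1 and 6 hold 12 and 22; after swapping, the array is [9, 22, 2, 16, 1, 18, 12].
Element-by-element contributions:
9: 2
22: 5
2: 1
16: 2
1: 0
18: 1
12: 0
Sum: 2 + 5 + 1 + 2 + 0 + 1 + 0 = 11
Change: 11 − 6 = +5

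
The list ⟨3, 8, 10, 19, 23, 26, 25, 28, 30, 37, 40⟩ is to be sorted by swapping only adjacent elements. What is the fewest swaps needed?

There is 1 adjacent swap.

The minimum number of adjacent swaps to sort an array equals its inversion count, since every such swap removes exactly one inversion.
Count inversions — for each element, later elements that are smaller:
3: none → 0
8: none → 0
10: none → 0
19: none → 0
23: none → 0
26: 25 → 1
25: none → 0
28: none → 0
30: none → 0
37: none → 0
40: none → 0
Total inversions: 0 + 0 + 0 + 0 + 0 + 1 + 0 + 0 + 0 + 0 + 0 = 1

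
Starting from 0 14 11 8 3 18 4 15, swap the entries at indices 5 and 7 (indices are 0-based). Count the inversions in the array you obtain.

10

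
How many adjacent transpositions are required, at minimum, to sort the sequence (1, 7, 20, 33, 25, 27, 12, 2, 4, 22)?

21

Each adjacent swap fixes exactly one inversion, so the minimum swap count equals the number of inversions.
Count inversions — for each element, later elements that are smaller:
1: none → 0
7: 2, 4 → 2
20: 12, 2, 4 → 3
33: 25, 27, 12, 2, 4, 22 → 6
25: 12, 2, 4, 22 → 4
27: 12, 2, 4, 22 → 4
12: 2, 4 → 2
2: none → 0
4: none → 0
22: none → 0
Total inversions: 0 + 2 + 3 + 6 + 4 + 4 + 2 + 0 + 0 + 0 = 21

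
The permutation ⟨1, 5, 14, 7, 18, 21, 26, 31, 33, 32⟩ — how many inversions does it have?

Sweep left to right; for each value list the smaller values that follow it:
1: 0
5: 0
14: 1
7: 0
18: 0
21: 0
26: 0
31: 0
33: 1
32: 0
Sum: 0 + 0 + 1 + 0 + 0 + 0 + 0 + 0 + 1 + 0 = 2

2 inversions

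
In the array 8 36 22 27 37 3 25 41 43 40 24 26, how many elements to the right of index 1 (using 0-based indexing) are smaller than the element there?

6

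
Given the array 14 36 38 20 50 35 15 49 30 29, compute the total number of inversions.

Sweep left to right; for each value list the smaller values that follow it:
14: 0
36: 5
38: 5
20: 1
50: 5
35: 3
15: 0
49: 2
30: 1
29: 0
Sum: 0 + 5 + 5 + 1 + 5 + 3 + 0 + 2 + 1 + 0 = 22

22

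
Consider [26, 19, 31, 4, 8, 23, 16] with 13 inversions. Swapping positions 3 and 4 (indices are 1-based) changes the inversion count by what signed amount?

-1

Positions 3 and 4 hold 31 and 4; after swapping, the array is [26, 19, 4, 31, 8, 23, 16].
Count, for each position, how many later elements it exceeds:
26 → 19, 4, 8, 23, 16 → 5
19 → 4, 8, 16 → 3
4 → none → 0
31 → 8, 23, 16 → 3
8 → none → 0
23 → 16 → 1
16 → none → 0
Sum: 5 + 3 + 0 + 3 + 0 + 1 + 0 = 12
Change: 12 − 13 = -1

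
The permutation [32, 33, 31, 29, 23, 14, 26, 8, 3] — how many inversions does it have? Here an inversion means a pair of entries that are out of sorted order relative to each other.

Count, for each position, how many later elements it exceeds:
32 → 31, 29, 23, 14, 26, 8, 3 → 7
33 → 31, 29, 23, 14, 26, 8, 3 → 7
31 → 29, 23, 14, 26, 8, 3 → 6
29 → 23, 14, 26, 8, 3 → 5
23 → 14, 8, 3 → 3
14 → 8, 3 → 2
26 → 8, 3 → 2
8 → 3 → 1
3 → none → 0
Sum: 7 + 7 + 6 + 5 + 3 + 2 + 2 + 1 + 0 = 33

There are 33 inversions.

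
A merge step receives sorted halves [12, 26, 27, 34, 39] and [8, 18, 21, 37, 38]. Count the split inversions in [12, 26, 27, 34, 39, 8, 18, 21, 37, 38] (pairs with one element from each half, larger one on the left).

15

Count, for every r in R, how many entries of L exceed r:
r = 8: 12, 26, 27, 34, 39 → 5
r = 18: 26, 27, 34, 39 → 4
r = 21: 26, 27, 34, 39 → 4
r = 37: 39 → 1
r = 38: 39 → 1
Cross-inversions: 5 + 4 + 4 + 1 + 1 = 15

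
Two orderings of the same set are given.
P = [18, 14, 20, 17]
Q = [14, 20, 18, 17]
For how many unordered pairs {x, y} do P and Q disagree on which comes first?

Assign each item its position (1..4) in the first ordering, then rewrite the second ordering as that position sequence:
positions: 18→1, 14→2, 20→3, 17→4
second ordering as positions: [2, 3, 1, 4]
Discordant pairs = inversions in this position sequence.
2: 1 → 1
3: 1 → 1
1: 0
4: 0
Total: 1 + 1 + 0 + 0 = 2

2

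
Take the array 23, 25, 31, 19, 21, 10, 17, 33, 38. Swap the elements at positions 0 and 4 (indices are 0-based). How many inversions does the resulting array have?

Positions 0 and 4 hold 23 and 21; after swapping, the array is [21, 25, 31, 19, 23, 10, 17, 33, 38].
Sweep left to right; for each value list the smaller values that follow it:
21 → 19, 10, 17 → 3
25 → 19, 23, 10, 17 → 4
31 → 19, 23, 10, 17 → 4
19 → 10, 17 → 2
23 → 10, 17 → 2
10 → none → 0
17 → none → 0
33 → none → 0
38 → none → 0
Sum: 3 + 4 + 4 + 2 + 2 + 0 + 0 + 0 + 0 = 15

15 inversions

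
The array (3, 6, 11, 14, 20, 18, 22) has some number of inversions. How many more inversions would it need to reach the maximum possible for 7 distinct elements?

20 inversions short

Maximum inversions for 7 distinct elements is C(7, 2) = 7·6/2 = 21.
Current inversions — for each element, count later smaller elements:
3: 0
6: 0
11: 0
14: 0
20: 1
18: 0
22: 0
Current total: 0 + 0 + 0 + 0 + 1 + 0 + 0 = 1
Shortfall: 21 − 1 = 20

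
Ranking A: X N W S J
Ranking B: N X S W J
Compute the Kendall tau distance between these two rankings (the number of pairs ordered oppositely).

Assign each item its position (1..5) in the first ordering, then rewrite the second ordering as that position sequence:
positions: X→1, N→2, W→3, S→4, J→5
second ordering as positions: [2, 1, 4, 3, 5]
Discordant pairs = inversions in this position sequence.
2: 1 → 1
1: 0
4: 3 → 1
3: 0
5: 0
Total: 1 + 0 + 1 + 0 + 0 = 2

2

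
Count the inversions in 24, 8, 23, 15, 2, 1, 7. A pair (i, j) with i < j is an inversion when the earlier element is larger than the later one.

Sweep left to right; for each value list the smaller values that follow it:
24: 6
8: 3
23: 4
15: 3
2: 1
1: 0
7: 0
Sum: 6 + 3 + 4 + 3 + 1 + 0 + 0 = 17

17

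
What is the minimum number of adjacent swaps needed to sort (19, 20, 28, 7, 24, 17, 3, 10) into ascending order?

There are 19 swaps.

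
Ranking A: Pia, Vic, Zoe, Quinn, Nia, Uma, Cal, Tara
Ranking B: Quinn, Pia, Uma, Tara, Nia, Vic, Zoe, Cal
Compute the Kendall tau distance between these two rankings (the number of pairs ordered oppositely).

Discordant pairs: 12

Assign each item its position (1..8) in the first ordering, then rewrite the second ordering as that position sequence:
positions: Pia→1, Vic→2, Zoe→3, Quinn→4, Nia→5, Uma→6, Cal→7, Tara→8
second ordering as positions: [4, 1, 6, 8, 5, 2, 3, 7]
Discordant pairs = inversions in this position sequence.
4: 1, 2, 3 → 3
1: 0
6: 5, 2, 3 → 3
8: 5, 2, 3, 7 → 4
5: 2, 3 → 2
2: 0
3: 0
7: 0
Total: 3 + 0 + 3 + 4 + 2 + 0 + 0 + 0 = 12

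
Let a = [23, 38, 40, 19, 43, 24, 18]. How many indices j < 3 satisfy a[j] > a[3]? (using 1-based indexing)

0

The element at index 3 is 40.
Elements before it: 23, 38
None of them are larger than 40.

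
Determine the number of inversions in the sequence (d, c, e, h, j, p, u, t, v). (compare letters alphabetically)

2

Sweep left to right; for each value list the smaller values that follow it:
d: 1
c: 0
e: 0
h: 0
j: 0
p: 0
u: 1
t: 0
v: 0
Sum: 1 + 0 + 0 + 0 + 0 + 0 + 1 + 0 + 0 = 2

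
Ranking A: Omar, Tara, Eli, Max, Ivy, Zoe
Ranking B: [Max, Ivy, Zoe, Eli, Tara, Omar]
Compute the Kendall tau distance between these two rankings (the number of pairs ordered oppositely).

Assign each item its position (1..6) in the first ordering, then rewrite the second ordering as that position sequence:
positions: Omar→1, Tara→2, Eli→3, Max→4, Ivy→5, Zoe→6
second ordering as positions: [4, 5, 6, 3, 2, 1]
Discordant pairs = inversions in this position sequence.
4: 3, 2, 1 → 3
5: 3, 2, 1 → 3
6: 3, 2, 1 → 3
3: 2, 1 → 2
2: 1 → 1
1: 0
Total: 3 + 3 + 3 + 2 + 1 + 0 = 12

12 discordant pairs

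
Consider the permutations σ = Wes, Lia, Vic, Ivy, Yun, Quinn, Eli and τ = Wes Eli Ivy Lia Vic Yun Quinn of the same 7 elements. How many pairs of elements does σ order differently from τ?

7

Assign each item its position (1..7) in the first ordering, then rewrite the second ordering as that position sequence:
positions: Wes→1, Lia→2, Vic→3, Ivy→4, Yun→5, Quinn→6, Eli→7
second ordering as positions: [1, 7, 4, 2, 3, 5, 6]
Discordant pairs = inversions in this position sequence.
1: 0
7: 4, 2, 3, 5, 6 → 5
4: 2, 3 → 2
2: 0
3: 0
5: 0
6: 0
Total: 0 + 5 + 2 + 0 + 0 + 0 + 0 = 7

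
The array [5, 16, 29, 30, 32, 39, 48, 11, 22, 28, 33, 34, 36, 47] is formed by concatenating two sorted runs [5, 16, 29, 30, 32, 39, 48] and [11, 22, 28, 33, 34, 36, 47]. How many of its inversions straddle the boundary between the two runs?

Count, for every r in R, how many entries of L exceed r:
r = 11: 16, 29, 30, 32, 39, 48 → 6
r = 22: 29, 30, 32, 39, 48 → 5
r = 28: 29, 30, 32, 39, 48 → 5
r = 33: 39, 48 → 2
r = 34: 39, 48 → 2
r = 36: 39, 48 → 2
r = 47: 48 → 1
Cross-inversions: 6 + 5 + 5 + 2 + 2 + 2 + 1 = 23

Cross-inversions: 23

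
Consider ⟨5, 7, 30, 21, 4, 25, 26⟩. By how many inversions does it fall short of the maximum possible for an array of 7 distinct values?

14 inversions short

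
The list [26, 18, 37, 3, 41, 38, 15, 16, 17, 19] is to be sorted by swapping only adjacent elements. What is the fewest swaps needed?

24

The minimum number of adjacent swaps to sort an array equals its inversion count, since every such swap removes exactly one inversion.
Count inversions — for each element, later elements that are smaller:
26: 18, 3, 15, 16, 17, 19 → 6
18: 3, 15, 16, 17 → 4
37: 3, 15, 16, 17, 19 → 5
3: none → 0
41: 38, 15, 16, 17, 19 → 5
38: 15, 16, 17, 19 → 4
15: none → 0
16: none → 0
17: none → 0
19: none → 0
Total inversions: 6 + 4 + 5 + 0 + 5 + 4 + 0 + 0 + 0 + 0 = 24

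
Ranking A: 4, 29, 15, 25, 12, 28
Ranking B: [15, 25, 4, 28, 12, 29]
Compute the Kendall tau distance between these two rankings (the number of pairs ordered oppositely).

Assign each item its position (1..6) in the first ordering, then rewrite the second ordering as that position sequence:
positions: 4→1, 29→2, 15→3, 25→4, 12→5, 28→6
second ordering as positions: [3, 4, 1, 6, 5, 2]
Discordant pairs = inversions in this position sequence.
3: 1, 2 → 2
4: 1, 2 → 2
1: 0
6: 5, 2 → 2
5: 2 → 1
2: 0
Total: 2 + 2 + 0 + 2 + 1 + 0 = 7

Discordant pairs: 7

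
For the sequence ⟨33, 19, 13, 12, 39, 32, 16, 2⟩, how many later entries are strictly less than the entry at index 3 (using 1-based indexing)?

2

The element at index 3 is 13.
Elements after it: 12, 39, 32, 16, 2
Those smaller than 13: 12, 2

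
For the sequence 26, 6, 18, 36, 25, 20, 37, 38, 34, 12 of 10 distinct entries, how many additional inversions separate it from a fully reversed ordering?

27

Maximum inversions for 10 distinct elements is C(10, 2) = 10·9/2 = 45.
Current inversions — for each element, count later smaller elements:
26: 5
6: 0
18: 1
36: 4
25: 2
20: 1
37: 2
38: 2
34: 1
12: 0
Current total: 5 + 0 + 1 + 4 + 2 + 1 + 2 + 2 + 1 + 0 = 18
Shortfall: 45 − 18 = 27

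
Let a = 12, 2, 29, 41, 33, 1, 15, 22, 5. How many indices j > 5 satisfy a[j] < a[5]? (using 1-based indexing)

4 such elements

The element at index 5 is 33.
Elements after it: 1, 15, 22, 5
Those smaller than 33: 1, 15, 22, 5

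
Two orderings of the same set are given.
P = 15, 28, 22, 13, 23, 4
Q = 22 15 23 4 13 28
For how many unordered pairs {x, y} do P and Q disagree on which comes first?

7 disagreeing pairs

Assign each item its position (1..6) in the first ordering, then rewrite the second ordering as that position sequence:
positions: 15→1, 28→2, 22→3, 13→4, 23→5, 4→6
second ordering as positions: [3, 1, 5, 6, 4, 2]
Discordant pairs = inversions in this position sequence.
3: 1, 2 → 2
1: 0
5: 4, 2 → 2
6: 4, 2 → 2
4: 2 → 1
2: 0
Total: 2 + 0 + 2 + 2 + 1 + 0 = 7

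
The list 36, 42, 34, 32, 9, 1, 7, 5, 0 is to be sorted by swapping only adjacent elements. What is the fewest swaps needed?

Each adjacent swap fixes exactly one inversion, so the minimum swap count equals the number of inversions.
Count inversions — for each element, later elements that are smaller:
36: 34, 32, 9, 1, 7, 5, 0 → 7
42: 34, 32, 9, 1, 7, 5, 0 → 7
34: 32, 9, 1, 7, 5, 0 → 6
32: 9, 1, 7, 5, 0 → 5
9: 1, 7, 5, 0 → 4
1: 0 → 1
7: 5, 0 → 2
5: 0 → 1
0: none → 0
Total inversions: 7 + 7 + 6 + 5 + 4 + 1 + 2 + 1 + 0 = 33

33 adjacent swaps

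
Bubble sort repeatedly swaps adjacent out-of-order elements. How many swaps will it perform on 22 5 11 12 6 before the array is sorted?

Adjacent swaps: 6

The minimum number of adjacent swaps to sort an array equals its inversion count, since every such swap removes exactly one inversion.
Count inversions — for each element, later elements that are smaller:
22: 5, 11, 12, 6 → 4
5: none → 0
11: 6 → 1
12: 6 → 1
6: none → 0
Total inversions: 4 + 0 + 1 + 1 + 0 = 6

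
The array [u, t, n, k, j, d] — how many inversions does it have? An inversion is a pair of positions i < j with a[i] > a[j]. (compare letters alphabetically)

For each element, count later entries that are smaller:
u: 5
t: 4
n: 3
k: 2
j: 1
d: 0
Sum: 5 + 4 + 3 + 2 + 1 + 0 = 15

15 inversions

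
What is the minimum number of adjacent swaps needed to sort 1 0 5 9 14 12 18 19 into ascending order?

2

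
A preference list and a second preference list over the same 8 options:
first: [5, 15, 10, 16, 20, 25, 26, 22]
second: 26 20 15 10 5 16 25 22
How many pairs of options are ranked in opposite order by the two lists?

12

Assign each item its position (1..8) in the first ordering, then rewrite the second ordering as that position sequence:
positions: 5→1, 15→2, 10→3, 16→4, 20→5, 25→6, 26→7, 22→8
second ordering as positions: [7, 5, 2, 3, 1, 4, 6, 8]
Discordant pairs = inversions in this position sequence.
7: 5, 2, 3, 1, 4, 6 → 6
5: 2, 3, 1, 4 → 4
2: 1 → 1
3: 1 → 1
1: 0
4: 0
6: 0
8: 0
Total: 6 + 4 + 1 + 1 + 0 + 0 + 0 + 0 = 12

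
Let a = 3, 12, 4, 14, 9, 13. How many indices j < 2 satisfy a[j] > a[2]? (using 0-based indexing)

1 such element

The element at index 2 is 4.
Elements before it: 3, 12
Those larger than 4: 12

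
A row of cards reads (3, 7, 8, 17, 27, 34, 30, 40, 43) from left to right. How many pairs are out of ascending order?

Out-of-order pairs: 1

For each element, count later entries that are smaller:
3 → none → 0
7 → none → 0
8 → none → 0
17 → none → 0
27 → none → 0
34 → 30 → 1
30 → none → 0
40 → none → 0
43 → none → 0
Sum: 0 + 0 + 0 + 0 + 0 + 1 + 0 + 0 + 0 = 1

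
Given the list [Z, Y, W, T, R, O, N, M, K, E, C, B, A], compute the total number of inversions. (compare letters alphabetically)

Sweep left to right; for each value list the smaller values that follow it:
Z → Y, W, T, R, O, N, M, K, E, C, B, A → 12
Y → W, T, R, O, N, M, K, E, C, B, A → 11
W → T, R, O, N, M, K, E, C, B, A → 10
T → R, O, N, M, K, E, C, B, A → 9
R → O, N, M, K, E, C, B, A → 8
O → N, M, K, E, C, B, A → 7
N → M, K, E, C, B, A → 6
M → K, E, C, B, A → 5
K → E, C, B, A → 4
E → C, B, A → 3
C → B, A → 2
B → A → 1
A → none → 0
Sum: 12 + 11 + 10 + 9 + 8 + 7 + 6 + 5 + 4 + 3 + 2 + 1 + 0 = 78

78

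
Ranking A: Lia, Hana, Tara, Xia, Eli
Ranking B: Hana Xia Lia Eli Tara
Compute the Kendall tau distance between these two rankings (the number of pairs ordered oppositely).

4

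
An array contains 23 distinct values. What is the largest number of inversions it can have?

253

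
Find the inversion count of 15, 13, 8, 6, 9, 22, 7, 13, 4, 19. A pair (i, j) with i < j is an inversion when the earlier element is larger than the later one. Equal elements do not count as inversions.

24

Element-by-element contributions:
15 → 13, 8, 6, 9, 7, 13, 4 → 7
13 → 8, 6, 9, 7, 4 → 5
8 → 6, 7, 4 → 3
6 → 4 → 1
9 → 7, 4 → 2
22 → 7, 13, 4, 19 → 4
7 → 4 → 1
13 → 4 → 1
4 → none → 0
19 → none → 0
Sum: 7 + 5 + 3 + 1 + 2 + 4 + 1 + 1 + 0 + 0 = 24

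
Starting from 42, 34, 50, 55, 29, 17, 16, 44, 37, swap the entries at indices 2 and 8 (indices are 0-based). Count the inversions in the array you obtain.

There are 19 inversions.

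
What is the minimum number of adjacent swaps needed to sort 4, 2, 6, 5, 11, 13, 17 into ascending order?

Each adjacent swap fixes exactly one inversion, so the minimum swap count equals the number of inversions.
Count inversions — for each element, later elements that are smaller:
4: 2 → 1
2: none → 0
6: 5 → 1
5: none → 0
11: none → 0
13: none → 0
17: none → 0
Total inversions: 1 + 0 + 1 + 0 + 0 + 0 + 0 = 2

2 adjacent swaps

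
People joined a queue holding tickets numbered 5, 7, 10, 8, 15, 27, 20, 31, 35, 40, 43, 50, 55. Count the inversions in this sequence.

2

Element-by-element contributions:
5 → none → 0
7 → none → 0
10 → 8 → 1
8 → none → 0
15 → none → 0
27 → 20 → 1
20 → none → 0
31 → none → 0
35 → none → 0
40 → none → 0
43 → none → 0
50 → none → 0
55 → none → 0
Sum: 0 + 0 + 1 + 0 + 0 + 1 + 0 + 0 + 0 + 0 + 0 + 0 + 0 = 2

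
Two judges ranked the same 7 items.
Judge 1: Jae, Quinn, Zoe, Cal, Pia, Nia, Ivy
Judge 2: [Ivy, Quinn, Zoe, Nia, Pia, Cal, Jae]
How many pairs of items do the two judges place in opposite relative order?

14 discordant pairs

Assign each item its position (1..7) in the first ordering, then rewrite the second ordering as that position sequence:
positions: Jae→1, Quinn→2, Zoe→3, Cal→4, Pia→5, Nia→6, Ivy→7
second ordering as positions: [7, 2, 3, 6, 5, 4, 1]
Discordant pairs = inversions in this position sequence.
7: 2, 3, 6, 5, 4, 1 → 6
2: 1 → 1
3: 1 → 1
6: 5, 4, 1 → 3
5: 4, 1 → 2
4: 1 → 1
1: 0
Total: 6 + 1 + 1 + 3 + 2 + 1 + 0 = 14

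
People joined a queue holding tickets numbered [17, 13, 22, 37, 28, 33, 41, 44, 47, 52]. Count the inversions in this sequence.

Sweep left to right; for each value list the smaller values that follow it:
17 → 13 → 1
13 → none → 0
22 → none → 0
37 → 28, 33 → 2
28 → none → 0
33 → none → 0
41 → none → 0
44 → none → 0
47 → none → 0
52 → none → 0
Sum: 1 + 0 + 0 + 2 + 0 + 0 + 0 + 0 + 0 + 0 = 3

3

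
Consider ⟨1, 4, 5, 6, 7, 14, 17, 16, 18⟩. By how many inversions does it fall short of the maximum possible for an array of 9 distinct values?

Maximum inversions for 9 distinct elements is C(9, 2) = 9·8/2 = 36.
Current inversions — for each element, count later smaller elements:
1: 0
4: 0
5: 0
6: 0
7: 0
14: 0
17: 1
16: 0
18: 0
Current total: 0 + 0 + 0 + 0 + 0 + 0 + 1 + 0 + 0 = 1
Shortfall: 36 − 1 = 35

35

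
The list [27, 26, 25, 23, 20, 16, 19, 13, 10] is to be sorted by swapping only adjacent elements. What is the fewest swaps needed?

Minimum adjacent swaps = number of inversions (each swap of adjacent out-of-order elements removes one inversion and no swap can remove more).
Count inversions — for each element, later elements that are smaller:
27: 26, 25, 23, 20, 16, 19, 13, 10 → 8
26: 25, 23, 20, 16, 19, 13, 10 → 7
25: 23, 20, 16, 19, 13, 10 → 6
23: 20, 16, 19, 13, 10 → 5
20: 16, 19, 13, 10 → 4
16: 13, 10 → 2
19: 13, 10 → 2
13: 10 → 1
10: none → 0
Total inversions: 8 + 7 + 6 + 5 + 4 + 2 + 2 + 1 + 0 = 35

There are 35 adjacent swaps.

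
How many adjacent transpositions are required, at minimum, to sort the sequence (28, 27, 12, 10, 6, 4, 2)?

21

Each adjacent swap fixes exactly one inversion, so the minimum swap count equals the number of inversions.
Count inversions — for each element, later elements that are smaller:
28: 27, 12, 10, 6, 4, 2 → 6
27: 12, 10, 6, 4, 2 → 5
12: 10, 6, 4, 2 → 4
10: 6, 4, 2 → 3
6: 4, 2 → 2
4: 2 → 1
2: none → 0
Total inversions: 6 + 5 + 4 + 3 + 2 + 1 + 0 = 21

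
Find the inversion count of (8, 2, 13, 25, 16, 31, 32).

2 inversions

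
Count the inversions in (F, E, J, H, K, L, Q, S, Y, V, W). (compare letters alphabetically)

4 inversions

For each element, count later entries that are smaller:
F: 1
E: 0
J: 1
H: 0
K: 0
L: 0
Q: 0
S: 0
Y: 2
V: 0
W: 0
Sum: 1 + 0 + 1 + 0 + 0 + 0 + 0 + 0 + 2 + 0 + 0 = 4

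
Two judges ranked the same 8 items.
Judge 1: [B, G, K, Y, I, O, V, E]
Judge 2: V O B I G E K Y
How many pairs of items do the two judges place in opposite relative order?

16

Assign each item its position (1..8) in the first ordering, then rewrite the second ordering as that position sequence:
positions: B→1, G→2, K→3, Y→4, I→5, O→6, V→7, E→8
second ordering as positions: [7, 6, 1, 5, 2, 8, 3, 4]
Discordant pairs = inversions in this position sequence.
7: 6, 1, 5, 2, 3, 4 → 6
6: 1, 5, 2, 3, 4 → 5
1: 0
5: 2, 3, 4 → 3
2: 0
8: 3, 4 → 2
3: 0
4: 0
Total: 6 + 5 + 0 + 3 + 0 + 2 + 0 + 0 = 16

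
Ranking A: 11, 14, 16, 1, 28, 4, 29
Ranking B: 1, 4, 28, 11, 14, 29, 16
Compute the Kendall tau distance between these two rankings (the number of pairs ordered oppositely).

11 discordant pairs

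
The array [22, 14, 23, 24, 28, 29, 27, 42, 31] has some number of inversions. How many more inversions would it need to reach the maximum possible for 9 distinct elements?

32 inversions short

Maximum inversions for 9 distinct elements is C(9, 2) = 9·8/2 = 36.
Current inversions — for each element, count later smaller elements:
22: 1
14: 0
23: 0
24: 0
28: 1
29: 1
27: 0
42: 1
31: 0
Current total: 1 + 0 + 0 + 0 + 1 + 1 + 0 + 1 + 0 = 4
Shortfall: 36 − 4 = 32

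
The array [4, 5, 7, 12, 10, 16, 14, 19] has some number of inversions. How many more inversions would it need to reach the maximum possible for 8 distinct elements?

26

Maximum inversions for 8 distinct elements is C(8, 2) = 8·7/2 = 28.
Current inversions — for each element, count later smaller elements:
4: 0
5: 0
7: 0
12: 1
10: 0
16: 1
14: 0
19: 0
Current total: 0 + 0 + 0 + 1 + 0 + 1 + 0 + 0 = 2
Shortfall: 28 − 2 = 26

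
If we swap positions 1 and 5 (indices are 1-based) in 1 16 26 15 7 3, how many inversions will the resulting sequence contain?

Positions 1 and 5 hold 1 and 7; after swapping, the array is [7, 16, 26, 15, 1, 3].
For each element, count later entries that are smaller:
7 → 1, 3 → 2
16 → 15, 1, 3 → 3
26 → 15, 1, 3 → 3
15 → 1, 3 → 2
1 → none → 0
3 → none → 0
Sum: 2 + 3 + 3 + 2 + 0 + 0 = 10

10 inversions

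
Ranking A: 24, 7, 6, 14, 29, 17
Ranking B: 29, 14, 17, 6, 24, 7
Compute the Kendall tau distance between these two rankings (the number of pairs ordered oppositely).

There are 12 discordant pairs.

Assign each item its position (1..6) in the first ordering, then rewrite the second ordering as that position sequence:
positions: 24→1, 7→2, 6→3, 14→4, 29→5, 17→6
second ordering as positions: [5, 4, 6, 3, 1, 2]
Discordant pairs = inversions in this position sequence.
5: 4, 3, 1, 2 → 4
4: 3, 1, 2 → 3
6: 3, 1, 2 → 3
3: 1, 2 → 2
1: 0
2: 0
Total: 4 + 3 + 3 + 2 + 0 + 0 = 12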